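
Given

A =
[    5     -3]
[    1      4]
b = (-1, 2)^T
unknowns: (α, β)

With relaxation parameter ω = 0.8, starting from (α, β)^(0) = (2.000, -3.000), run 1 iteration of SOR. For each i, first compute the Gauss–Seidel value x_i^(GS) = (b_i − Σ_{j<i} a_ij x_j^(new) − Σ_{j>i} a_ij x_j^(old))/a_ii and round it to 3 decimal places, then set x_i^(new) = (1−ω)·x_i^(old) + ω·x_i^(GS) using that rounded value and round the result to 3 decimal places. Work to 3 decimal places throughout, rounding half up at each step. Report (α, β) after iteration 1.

(-1.200, 0.040)

Iteration 1:
  α: GS value = (-1 - (-3)·-3.000) / (5) = -2.000;  α ← (1−ω)·2.000 + ω·-2.000 = -1.200
  β: GS value = (2 - (1)·-1.200) / (4) = 0.800;  β ← (1−ω)·-3.000 + ω·0.800 = 0.040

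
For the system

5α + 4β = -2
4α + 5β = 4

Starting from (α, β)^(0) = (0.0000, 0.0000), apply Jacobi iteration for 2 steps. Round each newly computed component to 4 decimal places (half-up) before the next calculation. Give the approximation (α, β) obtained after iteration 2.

Iteration 1:
  α = (-2 - (4)·0.0000) / (5) = -0.4000
  β = (4 - (4)·0.0000) / (5) = 0.8000
Iteration 2:
  α = (-2 - (4)·0.8000) / (5) = -1.0400
  β = (4 - (4)·-0.4000) / (5) = 1.1200

(-1.0400, 1.1200)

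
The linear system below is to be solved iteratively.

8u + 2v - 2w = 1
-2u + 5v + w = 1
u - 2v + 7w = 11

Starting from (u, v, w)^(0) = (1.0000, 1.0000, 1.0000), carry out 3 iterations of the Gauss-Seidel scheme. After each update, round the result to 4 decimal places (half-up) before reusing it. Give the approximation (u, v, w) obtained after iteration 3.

(0.4841, 0.0887, 1.5276)

Iteration 1:
  u = (1 - (2)·1.0000 - (-2)·1.0000) / (8) = 0.1250
  v = (1 - (-2)·0.1250 - (1)·1.0000) / (5) = 0.0500
  w = (11 - (1)·0.1250 - (-2)·0.0500) / (7) = 1.5679
Iteration 2:
  u = (1 - (2)·0.0500 - (-2)·1.5679) / (8) = 0.5045
  v = (1 - (-2)·0.5045 - (1)·1.5679) / (5) = 0.0882
  w = (11 - (1)·0.5045 - (-2)·0.0882) / (7) = 1.5246
Iteration 3:
  u = (1 - (2)·0.0882 - (-2)·1.5246) / (8) = 0.4841
  v = (1 - (-2)·0.4841 - (1)·1.5246) / (5) = 0.0887
  w = (11 - (1)·0.4841 - (-2)·0.0887) / (7) = 1.5276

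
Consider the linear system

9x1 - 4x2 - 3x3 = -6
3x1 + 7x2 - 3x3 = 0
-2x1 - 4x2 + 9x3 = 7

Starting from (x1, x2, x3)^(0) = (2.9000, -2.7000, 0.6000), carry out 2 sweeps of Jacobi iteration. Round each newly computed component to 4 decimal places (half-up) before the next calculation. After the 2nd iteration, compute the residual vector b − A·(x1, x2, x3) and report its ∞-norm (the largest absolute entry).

Iteration 1:
  x1 = (-6 - (-4)·-2.7000 - (-3)·0.6000) / (9) = -1.6667
  x2 = (0 - (3)·2.9000 - (-3)·0.6000) / (7) = -0.9857
  x3 = (7 - (-2)·2.9000 - (-4)·-2.7000) / (9) = 0.2222
Iteration 2:
  x1 = (-6 - (-4)·-0.9857 - (-3)·0.2222) / (9) = -1.0307
  x2 = (0 - (3)·-1.6667 - (-3)·0.2222) / (7) = 0.8095
  x3 = (7 - (-2)·-1.6667 - (-4)·-0.9857) / (9) = -0.0307
Residual b − A·x = (6.4222, -2.6665, 8.4529); ∞-norm = 8.4529

8.4529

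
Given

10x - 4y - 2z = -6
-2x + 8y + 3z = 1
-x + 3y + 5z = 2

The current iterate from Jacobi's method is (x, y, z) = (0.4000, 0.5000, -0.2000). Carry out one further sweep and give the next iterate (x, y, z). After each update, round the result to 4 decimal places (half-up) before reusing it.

(-0.4400, 0.3000, 0.1800)

One sweep:
  x = (-6 - (-4)·0.5000 - (-2)·-0.2000) / (10) = -0.4400
  y = (1 - (-2)·0.4000 - (3)·-0.2000) / (8) = 0.3000
  z = (2 - (-1)·0.4000 - (3)·0.5000) / (5) = 0.1800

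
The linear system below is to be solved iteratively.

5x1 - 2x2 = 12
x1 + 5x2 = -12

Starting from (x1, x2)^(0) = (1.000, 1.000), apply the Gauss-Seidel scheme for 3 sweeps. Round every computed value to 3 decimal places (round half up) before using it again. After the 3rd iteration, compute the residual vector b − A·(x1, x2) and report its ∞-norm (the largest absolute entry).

0.053

Iteration 1:
  x1 = (12 - (-2)·1.000) / (5) = 2.800
  x2 = (-12 - (1)·2.800) / (5) = -2.960
Iteration 2:
  x1 = (12 - (-2)·-2.960) / (5) = 1.216
  x2 = (-12 - (1)·1.216) / (5) = -2.643
Iteration 3:
  x1 = (12 - (-2)·-2.643) / (5) = 1.343
  x2 = (-12 - (1)·1.343) / (5) = -2.669
Residual b − A·x = (-0.053, 0.002); ∞-norm = 0.053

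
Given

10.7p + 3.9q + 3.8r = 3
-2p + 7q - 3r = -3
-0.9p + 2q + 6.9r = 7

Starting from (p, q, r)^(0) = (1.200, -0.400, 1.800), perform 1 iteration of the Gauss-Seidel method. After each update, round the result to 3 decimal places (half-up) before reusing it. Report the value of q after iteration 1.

0.282

Iteration 1:
  p = (3 - (3.9)·-0.400 - (3.8)·1.800) / (10.7) = -0.213
  q = (-3 - (-2)·-0.213 - (-3)·1.800) / (7) = 0.282
  r = (7 - (-0.9)·-0.213 - (2)·0.282) / (6.9) = 0.905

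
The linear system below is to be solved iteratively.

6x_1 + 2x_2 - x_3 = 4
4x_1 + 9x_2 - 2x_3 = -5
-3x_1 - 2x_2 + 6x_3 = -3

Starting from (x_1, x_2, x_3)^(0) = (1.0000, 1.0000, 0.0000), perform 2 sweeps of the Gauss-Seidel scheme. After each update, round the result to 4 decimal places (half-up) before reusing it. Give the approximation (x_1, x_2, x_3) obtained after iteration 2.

(0.8066, -1.0402, -0.4434)

Iteration 1:
  x_1 = (4 - (2)·1.0000 - (-1)·0.0000) / (6) = 0.3333
  x_2 = (-5 - (4)·0.3333 - (-2)·0.0000) / (9) = -0.7037
  x_3 = (-3 - (-3)·0.3333 - (-2)·-0.7037) / (6) = -0.5679
Iteration 2:
  x_1 = (4 - (2)·-0.7037 - (-1)·-0.5679) / (6) = 0.8066
  x_2 = (-5 - (4)·0.8066 - (-2)·-0.5679) / (9) = -1.0402
  x_3 = (-3 - (-3)·0.8066 - (-2)·-1.0402) / (6) = -0.4434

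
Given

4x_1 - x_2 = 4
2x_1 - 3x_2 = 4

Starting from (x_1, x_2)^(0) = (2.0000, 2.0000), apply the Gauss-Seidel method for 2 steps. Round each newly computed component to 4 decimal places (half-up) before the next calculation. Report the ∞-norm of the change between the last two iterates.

0.5833

Iteration 1:
  x_1 = (4 - (-1)·2.0000) / (4) = 1.5000
  x_2 = (4 - (2)·1.5000) / (-3) = -0.3333
Iteration 2:
  x_1 = (4 - (-1)·-0.3333) / (4) = 0.9167
  x_2 = (4 - (2)·0.9167) / (-3) = -0.7222
Change: (-0.5833, -0.3889) → max |·| = 0.5833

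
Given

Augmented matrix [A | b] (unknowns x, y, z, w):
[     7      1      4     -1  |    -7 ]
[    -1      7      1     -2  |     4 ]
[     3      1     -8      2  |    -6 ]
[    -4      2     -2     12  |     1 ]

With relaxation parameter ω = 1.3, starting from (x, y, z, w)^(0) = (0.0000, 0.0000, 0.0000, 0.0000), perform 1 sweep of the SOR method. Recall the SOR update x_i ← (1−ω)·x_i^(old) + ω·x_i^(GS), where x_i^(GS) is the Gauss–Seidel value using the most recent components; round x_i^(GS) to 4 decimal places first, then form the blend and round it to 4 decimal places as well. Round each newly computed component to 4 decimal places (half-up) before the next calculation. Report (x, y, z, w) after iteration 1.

(-1.3000, 0.5014, 0.4228, -0.4720)

Iteration 1:
  x: GS value = (-7 - (1)·0.0000 - (4)·0.0000 - (-1)·0.0000) / (7) = -1.0000;  x ← (1−ω)·0.0000 + ω·-1.0000 = -1.3000
  y: GS value = (4 - (-1)·-1.3000 - (1)·0.0000 - (-2)·0.0000) / (7) = 0.3857;  y ← (1−ω)·0.0000 + ω·0.3857 = 0.5014
  z: GS value = (-6 - (3)·-1.3000 - (1)·0.5014 - (2)·0.0000) / (-8) = 0.3252;  z ← (1−ω)·0.0000 + ω·0.3252 = 0.4228
  w: GS value = (1 - (-4)·-1.3000 - (2)·0.5014 - (-2)·0.4228) / (12) = -0.3631;  w ← (1−ω)·0.0000 + ω·-0.3631 = -0.4720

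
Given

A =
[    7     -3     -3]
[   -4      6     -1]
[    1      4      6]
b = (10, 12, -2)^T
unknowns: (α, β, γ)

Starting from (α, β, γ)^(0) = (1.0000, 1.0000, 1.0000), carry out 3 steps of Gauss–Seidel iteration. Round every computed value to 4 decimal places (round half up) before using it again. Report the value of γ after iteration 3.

Iteration 1:
  α = (10 - (-3)·1.0000 - (-3)·1.0000) / (7) = 2.2857
  β = (12 - (-4)·2.2857 - (-1)·1.0000) / (6) = 3.6905
  γ = (-2 - (1)·2.2857 - (4)·3.6905) / (6) = -3.1746
Iteration 2:
  α = (10 - (-3)·3.6905 - (-3)·-3.1746) / (7) = 1.6497
  β = (12 - (-4)·1.6497 - (-1)·-3.1746) / (6) = 2.5707
  γ = (-2 - (1)·1.6497 - (4)·2.5707) / (6) = -2.3221
Iteration 3:
  α = (10 - (-3)·2.5707 - (-3)·-2.3221) / (7) = 1.5351
  β = (12 - (-4)·1.5351 - (-1)·-2.3221) / (6) = 2.6364
  γ = (-2 - (1)·1.5351 - (4)·2.6364) / (6) = -2.3468

-2.3468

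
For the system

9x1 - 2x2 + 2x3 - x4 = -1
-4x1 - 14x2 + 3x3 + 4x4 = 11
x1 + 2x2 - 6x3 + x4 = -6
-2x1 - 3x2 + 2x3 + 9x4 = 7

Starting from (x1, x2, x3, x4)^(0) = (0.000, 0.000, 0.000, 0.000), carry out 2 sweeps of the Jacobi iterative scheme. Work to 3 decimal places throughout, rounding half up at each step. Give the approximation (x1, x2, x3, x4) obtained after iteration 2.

Iteration 1:
  x1 = (-1 - (-2)·0.000 - (2)·0.000 - (-1)·0.000) / (9) = -0.111
  x2 = (11 - (-4)·0.000 - (3)·0.000 - (4)·0.000) / (-14) = -0.786
  x3 = (-6 - (1)·0.000 - (2)·0.000 - (1)·0.000) / (-6) = 1.000
  x4 = (7 - (-2)·0.000 - (-3)·0.000 - (2)·0.000) / (9) = 0.778
Iteration 2:
  x1 = (-1 - (-2)·-0.786 - (2)·1.000 - (-1)·0.778) / (9) = -0.422
  x2 = (11 - (-4)·-0.111 - (3)·1.000 - (4)·0.778) / (-14) = -0.317
  x3 = (-6 - (1)·-0.111 - (2)·-0.786 - (1)·0.778) / (-6) = 0.849
  x4 = (7 - (-2)·-0.111 - (-3)·-0.786 - (2)·1.000) / (9) = 0.269

(-0.422, -0.317, 0.849, 0.269)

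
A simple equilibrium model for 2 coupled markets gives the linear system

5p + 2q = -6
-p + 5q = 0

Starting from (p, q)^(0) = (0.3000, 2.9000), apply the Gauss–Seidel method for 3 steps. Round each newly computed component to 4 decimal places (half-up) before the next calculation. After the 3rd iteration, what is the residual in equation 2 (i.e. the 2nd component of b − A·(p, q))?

-0.0001

Iteration 1:
  p = (-6 - (2)·2.9000) / (5) = -2.3600
  q = (0 - (-1)·-2.3600) / (5) = -0.4720
Iteration 2:
  p = (-6 - (2)·-0.4720) / (5) = -1.0112
  q = (0 - (-1)·-1.0112) / (5) = -0.2022
Iteration 3:
  p = (-6 - (2)·-0.2022) / (5) = -1.1191
  q = (0 - (-1)·-1.1191) / (5) = -0.2238
Residual b − A·x = (0.0431, -0.0001)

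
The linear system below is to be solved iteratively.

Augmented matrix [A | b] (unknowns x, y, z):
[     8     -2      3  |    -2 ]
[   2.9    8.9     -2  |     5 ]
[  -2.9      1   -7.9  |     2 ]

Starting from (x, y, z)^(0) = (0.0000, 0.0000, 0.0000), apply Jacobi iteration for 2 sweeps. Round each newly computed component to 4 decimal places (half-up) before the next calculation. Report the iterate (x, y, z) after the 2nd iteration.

(-0.0146, 0.5864, -0.0903)

Iteration 1:
  x = (-2 - (-2)·0.0000 - (3)·0.0000) / (8) = -0.2500
  y = (5 - (2.9)·0.0000 - (-2)·0.0000) / (8.9) = 0.5618
  z = (2 - (-2.9)·0.0000 - (1)·0.0000) / (-7.9) = -0.2532
Iteration 2:
  x = (-2 - (-2)·0.5618 - (3)·-0.2532) / (8) = -0.0146
  y = (5 - (2.9)·-0.2500 - (-2)·-0.2532) / (8.9) = 0.5864
  z = (2 - (-2.9)·-0.2500 - (1)·0.5618) / (-7.9) = -0.0903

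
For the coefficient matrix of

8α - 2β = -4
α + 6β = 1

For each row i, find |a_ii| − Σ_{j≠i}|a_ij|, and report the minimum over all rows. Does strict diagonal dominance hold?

5

row 1: |8| − (2) = 6
row 2: |6| − (1) = 5
minimum over rows = 5 → strictly diagonally dominant (convergence guaranteed)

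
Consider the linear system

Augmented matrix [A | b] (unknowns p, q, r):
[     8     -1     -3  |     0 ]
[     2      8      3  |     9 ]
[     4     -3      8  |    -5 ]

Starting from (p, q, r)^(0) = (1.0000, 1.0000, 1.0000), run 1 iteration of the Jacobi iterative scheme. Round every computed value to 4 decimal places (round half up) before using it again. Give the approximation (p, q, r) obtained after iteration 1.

(0.5000, 0.5000, -0.7500)

Iteration 1:
  p = (0 - (-1)·1.0000 - (-3)·1.0000) / (8) = 0.5000
  q = (9 - (2)·1.0000 - (3)·1.0000) / (8) = 0.5000
  r = (-5 - (4)·1.0000 - (-3)·1.0000) / (8) = -0.7500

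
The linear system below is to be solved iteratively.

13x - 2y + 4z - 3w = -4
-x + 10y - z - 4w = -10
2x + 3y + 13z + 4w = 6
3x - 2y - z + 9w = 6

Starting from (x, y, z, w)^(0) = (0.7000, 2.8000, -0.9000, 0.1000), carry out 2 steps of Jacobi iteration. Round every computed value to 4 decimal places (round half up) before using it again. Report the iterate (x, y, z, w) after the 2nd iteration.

Iteration 1:
  x = (-4 - (-2)·2.8000 - (4)·-0.9000 - (-3)·0.1000) / (13) = 0.4231
  y = (-10 - (-1)·0.7000 - (-1)·-0.9000 - (-4)·0.1000) / (10) = -0.9800
  z = (6 - (2)·0.7000 - (3)·2.8000 - (4)·0.1000) / (13) = -0.3231
  w = (6 - (3)·0.7000 - (-2)·2.8000 - (-1)·-0.9000) / (9) = 0.9556
Iteration 2:
  x = (-4 - (-2)·-0.9800 - (4)·-0.3231 - (-3)·0.9556) / (13) = -0.1385
  y = (-10 - (-1)·0.4231 - (-1)·-0.3231 - (-4)·0.9556) / (10) = -0.6078
  z = (6 - (2)·0.4231 - (3)·-0.9800 - (4)·0.9556) / (13) = 0.3286
  w = (6 - (3)·0.4231 - (-2)·-0.9800 - (-1)·-0.3231) / (9) = 0.2720

(-0.1385, -0.6078, 0.3286, 0.2720)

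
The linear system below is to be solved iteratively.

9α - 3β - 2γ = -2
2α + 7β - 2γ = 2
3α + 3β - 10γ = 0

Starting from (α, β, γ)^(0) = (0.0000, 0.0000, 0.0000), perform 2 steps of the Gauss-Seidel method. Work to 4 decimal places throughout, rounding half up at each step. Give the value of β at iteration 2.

Iteration 1:
  α = (-2 - (-3)·0.0000 - (-2)·0.0000) / (9) = -0.2222
  β = (2 - (2)·-0.2222 - (-2)·0.0000) / (7) = 0.3492
  γ = (0 - (3)·-0.2222 - (3)·0.3492) / (-10) = 0.0381
Iteration 2:
  α = (-2 - (-3)·0.3492 - (-2)·0.0381) / (9) = -0.0974
  β = (2 - (2)·-0.0974 - (-2)·0.0381) / (7) = 0.3244
  γ = (0 - (3)·-0.0974 - (3)·0.3244) / (-10) = 0.0681

0.3244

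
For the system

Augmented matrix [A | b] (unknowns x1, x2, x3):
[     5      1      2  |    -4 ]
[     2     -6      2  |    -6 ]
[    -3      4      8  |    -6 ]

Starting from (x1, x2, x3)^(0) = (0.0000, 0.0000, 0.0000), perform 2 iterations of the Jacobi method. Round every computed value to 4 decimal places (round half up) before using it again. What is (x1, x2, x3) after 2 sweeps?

(-0.7000, 0.4833, -1.5500)

Iteration 1:
  x1 = (-4 - (1)·0.0000 - (2)·0.0000) / (5) = -0.8000
  x2 = (-6 - (2)·0.0000 - (2)·0.0000) / (-6) = 1.0000
  x3 = (-6 - (-3)·0.0000 - (4)·0.0000) / (8) = -0.7500
Iteration 2:
  x1 = (-4 - (1)·1.0000 - (2)·-0.7500) / (5) = -0.7000
  x2 = (-6 - (2)·-0.8000 - (2)·-0.7500) / (-6) = 0.4833
  x3 = (-6 - (-3)·-0.8000 - (4)·1.0000) / (8) = -1.5500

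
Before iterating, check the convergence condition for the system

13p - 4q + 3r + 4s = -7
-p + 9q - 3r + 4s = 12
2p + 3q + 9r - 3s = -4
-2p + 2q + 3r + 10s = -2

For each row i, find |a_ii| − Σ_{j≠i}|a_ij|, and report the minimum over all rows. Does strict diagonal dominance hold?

row 1: |13| − (4+3+4) = 2
row 2: |9| − (1+3+4) = 1
row 3: |9| − (2+3+3) = 1
row 4: |10| − (2+2+3) = 3
minimum over rows = 1 → strictly diagonally dominant (convergence guaranteed)

1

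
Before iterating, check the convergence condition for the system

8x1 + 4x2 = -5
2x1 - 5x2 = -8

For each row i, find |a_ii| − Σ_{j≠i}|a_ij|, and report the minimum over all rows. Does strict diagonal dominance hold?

row 1: |8| − (4) = 4
row 2: |-5| − (2) = 3
minimum over rows = 3 → strictly diagonally dominant (convergence guaranteed)

3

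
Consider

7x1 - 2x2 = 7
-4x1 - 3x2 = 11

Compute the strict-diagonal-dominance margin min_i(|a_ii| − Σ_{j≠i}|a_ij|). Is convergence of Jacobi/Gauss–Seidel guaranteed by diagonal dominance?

-1

row 1: |7| − (2) = 5
row 2: |-3| − (4) = -1
minimum over rows = -1 → not strictly diagonally dominant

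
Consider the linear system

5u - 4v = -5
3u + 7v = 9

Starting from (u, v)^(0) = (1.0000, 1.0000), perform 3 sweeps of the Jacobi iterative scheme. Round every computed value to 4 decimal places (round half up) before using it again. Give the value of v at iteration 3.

1.4204

Iteration 1:
  u = (-5 - (-4)·1.0000) / (5) = -0.2000
  v = (9 - (3)·1.0000) / (7) = 0.8571
Iteration 2:
  u = (-5 - (-4)·0.8571) / (5) = -0.3143
  v = (9 - (3)·-0.2000) / (7) = 1.3714
Iteration 3:
  u = (-5 - (-4)·1.3714) / (5) = 0.0971
  v = (9 - (3)·-0.3143) / (7) = 1.4204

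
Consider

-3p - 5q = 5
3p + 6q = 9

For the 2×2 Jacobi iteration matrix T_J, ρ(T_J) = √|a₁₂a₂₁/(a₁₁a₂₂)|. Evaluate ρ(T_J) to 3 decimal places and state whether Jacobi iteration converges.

a₁₂a₂₁/(a₁₁a₂₂) = (-5)·(3) / ((-3)·(6)) = 0.833333
ρ = √|0.833333| = √0.833333 = 0.913
ρ < 1, so Jacobi converges

0.913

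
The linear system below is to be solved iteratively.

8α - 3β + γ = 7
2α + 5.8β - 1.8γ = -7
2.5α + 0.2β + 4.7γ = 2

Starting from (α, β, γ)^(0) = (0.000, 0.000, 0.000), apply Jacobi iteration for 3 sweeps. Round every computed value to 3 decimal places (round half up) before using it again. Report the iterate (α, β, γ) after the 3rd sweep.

Iteration 1:
  α = (7 - (-3)·0.000 - (1)·0.000) / (8) = 0.875
  β = (-7 - (2)·0.000 - (-1.8)·0.000) / (5.8) = -1.207
  γ = (2 - (2.5)·0.000 - (0.2)·0.000) / (4.7) = 0.426
Iteration 2:
  α = (7 - (-3)·-1.207 - (1)·0.426) / (8) = 0.369
  β = (-7 - (2)·0.875 - (-1.8)·0.426) / (5.8) = -1.376
  γ = (2 - (2.5)·0.875 - (0.2)·-1.207) / (4.7) = 0.011
Iteration 3:
  α = (7 - (-3)·-1.376 - (1)·0.011) / (8) = 0.358
  β = (-7 - (2)·0.369 - (-1.8)·0.011) / (5.8) = -1.331
  γ = (2 - (2.5)·0.369 - (0.2)·-1.376) / (4.7) = 0.288

(0.358, -1.331, 0.288)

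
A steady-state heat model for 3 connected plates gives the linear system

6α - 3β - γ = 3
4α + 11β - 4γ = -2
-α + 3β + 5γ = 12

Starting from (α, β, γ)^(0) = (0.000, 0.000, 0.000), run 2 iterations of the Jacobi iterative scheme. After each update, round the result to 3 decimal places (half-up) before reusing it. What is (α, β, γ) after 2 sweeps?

Iteration 1:
  α = (3 - (-3)·0.000 - (-1)·0.000) / (6) = 0.500
  β = (-2 - (4)·0.000 - (-4)·0.000) / (11) = -0.182
  γ = (12 - (-1)·0.000 - (3)·0.000) / (5) = 2.400
Iteration 2:
  α = (3 - (-3)·-0.182 - (-1)·2.400) / (6) = 0.809
  β = (-2 - (4)·0.500 - (-4)·2.400) / (11) = 0.509
  γ = (12 - (-1)·0.500 - (3)·-0.182) / (5) = 2.609

(0.809, 0.509, 2.609)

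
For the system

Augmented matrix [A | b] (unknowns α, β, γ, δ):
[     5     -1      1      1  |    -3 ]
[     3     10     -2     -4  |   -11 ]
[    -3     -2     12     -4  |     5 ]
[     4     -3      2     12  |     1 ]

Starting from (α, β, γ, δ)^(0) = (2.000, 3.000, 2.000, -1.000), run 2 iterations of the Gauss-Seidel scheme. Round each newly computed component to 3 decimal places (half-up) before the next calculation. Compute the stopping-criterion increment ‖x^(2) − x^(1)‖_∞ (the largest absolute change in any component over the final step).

0.563

Iteration 1:
  α = (-3 - (-1)·3.000 - (1)·2.000 - (1)·-1.000) / (5) = -0.200
  β = (-11 - (3)·-0.200 - (-2)·2.000 - (-4)·-1.000) / (10) = -1.040
  γ = (5 - (-3)·-0.200 - (-2)·-1.040 - (-4)·-1.000) / (12) = -0.140
  δ = (1 - (4)·-0.200 - (-3)·-1.040 - (2)·-0.140) / (12) = -0.087
Iteration 2:
  α = (-3 - (-1)·-1.040 - (1)·-0.140 - (1)·-0.087) / (5) = -0.763
  β = (-11 - (3)·-0.763 - (-2)·-0.140 - (-4)·-0.087) / (10) = -0.934
  γ = (5 - (-3)·-0.763 - (-2)·-0.934 - (-4)·-0.087) / (12) = 0.041
  δ = (1 - (4)·-0.763 - (-3)·-0.934 - (2)·0.041) / (12) = 0.097
Change: (-0.563, 0.106, 0.181, 0.184) → max |·| = 0.563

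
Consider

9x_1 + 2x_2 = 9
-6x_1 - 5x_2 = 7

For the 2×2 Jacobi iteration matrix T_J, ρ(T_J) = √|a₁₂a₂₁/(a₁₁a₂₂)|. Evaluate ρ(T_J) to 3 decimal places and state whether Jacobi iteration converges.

0.516

a₁₂a₂₁/(a₁₁a₂₂) = (2)·(-6) / ((9)·(-5)) = 0.266667
ρ = √|0.266667| = √0.266667 = 0.516
ρ < 1, so Jacobi converges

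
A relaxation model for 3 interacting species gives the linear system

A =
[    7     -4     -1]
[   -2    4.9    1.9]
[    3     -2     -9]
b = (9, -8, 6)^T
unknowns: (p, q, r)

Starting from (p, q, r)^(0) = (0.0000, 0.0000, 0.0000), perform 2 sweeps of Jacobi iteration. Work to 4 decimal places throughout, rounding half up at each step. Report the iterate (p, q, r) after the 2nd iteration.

Iteration 1:
  p = (9 - (-4)·0.0000 - (-1)·0.0000) / (7) = 1.2857
  q = (-8 - (-2)·0.0000 - (1.9)·0.0000) / (4.9) = -1.6327
  r = (6 - (3)·0.0000 - (-2)·0.0000) / (-9) = -0.6667
Iteration 2:
  p = (9 - (-4)·-1.6327 - (-1)·-0.6667) / (7) = 0.2575
  q = (-8 - (-2)·1.2857 - (1.9)·-0.6667) / (4.9) = -0.8494
  r = (6 - (3)·1.2857 - (-2)·-1.6327) / (-9) = 0.1247

(0.2575, -0.8494, 0.1247)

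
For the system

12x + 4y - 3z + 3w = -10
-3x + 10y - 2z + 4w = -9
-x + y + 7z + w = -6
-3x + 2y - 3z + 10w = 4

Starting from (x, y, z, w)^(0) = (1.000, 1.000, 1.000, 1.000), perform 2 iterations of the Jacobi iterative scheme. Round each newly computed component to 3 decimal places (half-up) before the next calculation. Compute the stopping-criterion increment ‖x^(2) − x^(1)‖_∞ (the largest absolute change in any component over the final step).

Iteration 1:
  x = (-10 - (4)·1.000 - (-3)·1.000 - (3)·1.000) / (12) = -1.167
  y = (-9 - (-3)·1.000 - (-2)·1.000 - (4)·1.000) / (10) = -0.800
  z = (-6 - (-1)·1.000 - (1)·1.000 - (1)·1.000) / (7) = -1.000
  w = (4 - (-3)·1.000 - (2)·1.000 - (-3)·1.000) / (10) = 0.800
Iteration 2:
  x = (-10 - (4)·-0.800 - (-3)·-1.000 - (3)·0.800) / (12) = -1.017
  y = (-9 - (-3)·-1.167 - (-2)·-1.000 - (4)·0.800) / (10) = -1.770
  z = (-6 - (-1)·-1.167 - (1)·-0.800 - (1)·0.800) / (7) = -1.024
  w = (4 - (-3)·-1.167 - (2)·-0.800 - (-3)·-1.000) / (10) = -0.090
Change: (0.150, -0.970, -0.024, -0.890) → max |·| = 0.970

0.970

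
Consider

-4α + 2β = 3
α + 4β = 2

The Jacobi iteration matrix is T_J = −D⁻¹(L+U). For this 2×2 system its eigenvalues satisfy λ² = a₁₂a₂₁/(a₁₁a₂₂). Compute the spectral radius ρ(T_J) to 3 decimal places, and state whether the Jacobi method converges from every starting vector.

0.354

a₁₂a₂₁/(a₁₁a₂₂) = (2)·(1) / ((-4)·(4)) = -0.125000
ρ = √|-0.125000| = √0.125000 = 0.354
ρ < 1, so Jacobi converges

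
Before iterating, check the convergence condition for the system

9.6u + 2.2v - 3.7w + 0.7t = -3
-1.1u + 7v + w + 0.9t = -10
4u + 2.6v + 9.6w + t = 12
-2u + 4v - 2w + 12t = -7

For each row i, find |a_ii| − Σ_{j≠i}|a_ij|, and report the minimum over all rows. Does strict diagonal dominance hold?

row 1: |9.6| − (2.2+3.7+0.7) = 3
row 2: |7| − (1.1+1+0.9) = 4
row 3: |9.6| − (4+2.6+1) = 2
row 4: |12| − (2+4+2) = 4
minimum over rows = 2 → strictly diagonally dominant (convergence guaranteed)

2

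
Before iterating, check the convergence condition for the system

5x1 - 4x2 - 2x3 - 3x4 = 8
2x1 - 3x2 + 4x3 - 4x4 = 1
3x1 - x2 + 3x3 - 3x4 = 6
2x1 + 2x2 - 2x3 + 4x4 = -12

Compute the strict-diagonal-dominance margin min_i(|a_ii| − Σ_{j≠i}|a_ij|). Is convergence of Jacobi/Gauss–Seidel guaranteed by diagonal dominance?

row 1: |5| − (4+2+3) = -4
row 2: |-3| − (2+4+4) = -7
row 3: |3| − (3+1+3) = -4
row 4: |4| − (2+2+2) = -2
minimum over rows = -7 → not strictly diagonally dominant

-7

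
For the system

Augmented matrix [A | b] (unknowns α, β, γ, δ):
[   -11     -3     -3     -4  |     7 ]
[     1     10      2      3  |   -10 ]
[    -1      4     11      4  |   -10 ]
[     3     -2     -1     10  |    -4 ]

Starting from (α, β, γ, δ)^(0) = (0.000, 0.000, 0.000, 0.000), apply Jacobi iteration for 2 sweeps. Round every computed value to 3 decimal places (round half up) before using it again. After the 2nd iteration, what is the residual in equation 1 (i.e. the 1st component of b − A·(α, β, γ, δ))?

Iteration 1:
  α = (7 - (-3)·0.000 - (-3)·0.000 - (-4)·0.000) / (-11) = -0.636
  β = (-10 - (1)·0.000 - (2)·0.000 - (3)·0.000) / (10) = -1.000
  γ = (-10 - (-1)·0.000 - (4)·0.000 - (4)·0.000) / (11) = -0.909
  δ = (-4 - (3)·0.000 - (-2)·0.000 - (-1)·0.000) / (10) = -0.400
Iteration 2:
  α = (7 - (-3)·-1.000 - (-3)·-0.909 - (-4)·-0.400) / (-11) = 0.030
  β = (-10 - (1)·-0.636 - (2)·-0.909 - (3)·-0.400) / (10) = -0.635
  γ = (-10 - (-1)·-0.636 - (4)·-1.000 - (4)·-0.400) / (11) = -0.458
  δ = (-4 - (3)·-0.636 - (-2)·-1.000 - (-1)·-0.909) / (10) = -0.500
Residual b − A·x = (2.051, -1.264, -0.392, -0.818)

2.051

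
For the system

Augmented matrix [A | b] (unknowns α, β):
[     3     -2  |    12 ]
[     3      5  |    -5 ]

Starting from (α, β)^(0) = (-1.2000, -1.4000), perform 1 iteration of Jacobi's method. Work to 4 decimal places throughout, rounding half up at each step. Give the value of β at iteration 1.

-0.2800

Iteration 1:
  α = (12 - (-2)·-1.4000) / (3) = 3.0667
  β = (-5 - (3)·-1.2000) / (5) = -0.2800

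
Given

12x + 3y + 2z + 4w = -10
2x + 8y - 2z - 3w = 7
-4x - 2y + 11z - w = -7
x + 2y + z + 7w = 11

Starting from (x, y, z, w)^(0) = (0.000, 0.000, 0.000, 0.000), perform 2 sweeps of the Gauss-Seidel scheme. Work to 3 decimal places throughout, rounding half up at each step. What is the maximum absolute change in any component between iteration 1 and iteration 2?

Iteration 1:
  x = (-10 - (3)·0.000 - (2)·0.000 - (4)·0.000) / (12) = -0.833
  y = (7 - (2)·-0.833 - (-2)·0.000 - (-3)·0.000) / (8) = 1.083
  z = (-7 - (-4)·-0.833 - (-2)·1.083 - (-1)·0.000) / (11) = -0.742
  w = (11 - (1)·-0.833 - (2)·1.083 - (1)·-0.742) / (7) = 1.487
Iteration 2:
  x = (-10 - (3)·1.083 - (2)·-0.742 - (4)·1.487) / (12) = -1.476
  y = (7 - (2)·-1.476 - (-2)·-0.742 - (-3)·1.487) / (8) = 1.616
  z = (-7 - (-4)·-1.476 - (-2)·1.616 - (-1)·1.487) / (11) = -0.744
  w = (11 - (1)·-1.476 - (2)·1.616 - (1)·-0.744) / (7) = 1.427
Change: (-0.643, 0.533, -0.002, -0.060) → max |·| = 0.643

0.643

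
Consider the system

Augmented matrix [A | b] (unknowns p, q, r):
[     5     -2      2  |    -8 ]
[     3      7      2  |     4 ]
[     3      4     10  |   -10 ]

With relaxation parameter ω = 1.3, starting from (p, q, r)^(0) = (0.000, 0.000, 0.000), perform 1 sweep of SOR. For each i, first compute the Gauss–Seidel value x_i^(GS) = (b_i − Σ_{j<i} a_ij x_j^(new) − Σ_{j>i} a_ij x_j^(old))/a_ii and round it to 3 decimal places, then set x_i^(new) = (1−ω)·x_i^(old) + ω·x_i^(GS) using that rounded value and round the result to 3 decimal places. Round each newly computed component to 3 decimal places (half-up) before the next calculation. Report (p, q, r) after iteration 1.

Iteration 1:
  p: GS value = (-8 - (-2)·0.000 - (2)·0.000) / (5) = -1.600;  p ← (1−ω)·0.000 + ω·-1.600 = -2.080
  q: GS value = (4 - (3)·-2.080 - (2)·0.000) / (7) = 1.463;  q ← (1−ω)·0.000 + ω·1.463 = 1.902
  r: GS value = (-10 - (3)·-2.080 - (4)·1.902) / (10) = -1.137;  r ← (1−ω)·0.000 + ω·-1.137 = -1.478

(-2.080, 1.902, -1.478)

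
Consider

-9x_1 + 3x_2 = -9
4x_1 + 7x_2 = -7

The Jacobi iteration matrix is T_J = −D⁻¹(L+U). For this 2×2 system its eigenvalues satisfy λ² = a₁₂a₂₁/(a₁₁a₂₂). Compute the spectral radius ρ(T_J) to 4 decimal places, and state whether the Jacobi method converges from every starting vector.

0.4364

a₁₂a₂₁/(a₁₁a₂₂) = (3)·(4) / ((-9)·(7)) = -0.190476
ρ = √|-0.190476| = √0.190476 = 0.4364
ρ < 1, so Jacobi converges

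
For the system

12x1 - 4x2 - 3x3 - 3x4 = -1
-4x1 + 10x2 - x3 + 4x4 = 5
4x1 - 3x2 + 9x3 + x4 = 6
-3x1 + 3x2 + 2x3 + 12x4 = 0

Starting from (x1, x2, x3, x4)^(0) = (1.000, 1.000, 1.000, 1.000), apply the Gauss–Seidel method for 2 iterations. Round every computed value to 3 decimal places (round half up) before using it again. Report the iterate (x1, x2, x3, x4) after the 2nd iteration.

Iteration 1:
  x1 = (-1 - (-4)·1.000 - (-3)·1.000 - (-3)·1.000) / (12) = 0.750
  x2 = (5 - (-4)·0.750 - (-1)·1.000 - (4)·1.000) / (10) = 0.500
  x3 = (6 - (4)·0.750 - (-3)·0.500 - (1)·1.000) / (9) = 0.389
  x4 = (0 - (-3)·0.750 - (3)·0.500 - (2)·0.389) / (12) = -0.002
Iteration 2:
  x1 = (-1 - (-4)·0.500 - (-3)·0.389 - (-3)·-0.002) / (12) = 0.180
  x2 = (5 - (-4)·0.180 - (-1)·0.389 - (4)·-0.002) / (10) = 0.612
  x3 = (6 - (4)·0.180 - (-3)·0.612 - (1)·-0.002) / (9) = 0.791
  x4 = (0 - (-3)·0.180 - (3)·0.612 - (2)·0.791) / (12) = -0.240

(0.180, 0.612, 0.791, -0.240)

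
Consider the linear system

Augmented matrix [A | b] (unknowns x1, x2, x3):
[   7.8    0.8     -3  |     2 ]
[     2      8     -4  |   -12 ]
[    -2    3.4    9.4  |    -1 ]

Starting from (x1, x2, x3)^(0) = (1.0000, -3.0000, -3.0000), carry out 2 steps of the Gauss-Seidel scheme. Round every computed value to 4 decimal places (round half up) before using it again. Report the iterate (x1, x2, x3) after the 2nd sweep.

(0.8566, -1.3142, 0.5512)

Iteration 1:
  x1 = (2 - (0.8)·-3.0000 - (-3)·-3.0000) / (7.8) = -0.5897
  x2 = (-12 - (2)·-0.5897 - (-4)·-3.0000) / (8) = -2.8526
  x3 = (-1 - (-2)·-0.5897 - (3.4)·-2.8526) / (9.4) = 0.7999
Iteration 2:
  x1 = (2 - (0.8)·-2.8526 - (-3)·0.7999) / (7.8) = 0.8566
  x2 = (-12 - (2)·0.8566 - (-4)·0.7999) / (8) = -1.3142
  x3 = (-1 - (-2)·0.8566 - (3.4)·-1.3142) / (9.4) = 0.5512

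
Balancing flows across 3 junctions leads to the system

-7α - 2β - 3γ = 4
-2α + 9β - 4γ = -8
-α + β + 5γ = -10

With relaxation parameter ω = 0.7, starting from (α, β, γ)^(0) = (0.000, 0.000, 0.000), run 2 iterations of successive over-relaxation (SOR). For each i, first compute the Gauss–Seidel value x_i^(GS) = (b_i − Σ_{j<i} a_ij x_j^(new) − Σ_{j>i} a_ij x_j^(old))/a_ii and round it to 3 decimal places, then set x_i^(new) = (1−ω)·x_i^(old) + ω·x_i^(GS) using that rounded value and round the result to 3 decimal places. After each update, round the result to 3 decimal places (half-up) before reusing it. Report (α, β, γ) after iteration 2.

(0.025, -1.247, -1.630)

Iteration 1:
  α: GS value = (4 - (-2)·0.000 - (-3)·0.000) / (-7) = -0.571;  α ← (1−ω)·0.000 + ω·-0.571 = -0.400
  β: GS value = (-8 - (-2)·-0.400 - (-4)·0.000) / (9) = -0.978;  β ← (1−ω)·0.000 + ω·-0.978 = -0.685
  γ: GS value = (-10 - (-1)·-0.400 - (1)·-0.685) / (5) = -1.943;  γ ← (1−ω)·0.000 + ω·-1.943 = -1.360
Iteration 2:
  α: GS value = (4 - (-2)·-0.685 - (-3)·-1.360) / (-7) = 0.207;  α ← (1−ω)·-0.400 + ω·0.207 = 0.025
  β: GS value = (-8 - (-2)·0.025 - (-4)·-1.360) / (9) = -1.488;  β ← (1−ω)·-0.685 + ω·-1.488 = -1.247
  γ: GS value = (-10 - (-1)·0.025 - (1)·-1.247) / (5) = -1.746;  γ ← (1−ω)·-1.360 + ω·-1.746 = -1.630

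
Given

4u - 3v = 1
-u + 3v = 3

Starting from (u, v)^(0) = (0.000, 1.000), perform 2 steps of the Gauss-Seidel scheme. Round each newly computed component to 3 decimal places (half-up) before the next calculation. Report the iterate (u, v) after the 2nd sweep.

(1.250, 1.417)

Iteration 1:
  u = (1 - (-3)·1.000) / (4) = 1.000
  v = (3 - (-1)·1.000) / (3) = 1.333
Iteration 2:
  u = (1 - (-3)·1.333) / (4) = 1.250
  v = (3 - (-1)·1.250) / (3) = 1.417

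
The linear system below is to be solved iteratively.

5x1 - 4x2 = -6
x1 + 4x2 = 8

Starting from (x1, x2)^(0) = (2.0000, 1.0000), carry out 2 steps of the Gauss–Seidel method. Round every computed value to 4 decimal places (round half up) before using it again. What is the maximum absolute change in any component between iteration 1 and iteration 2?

0.8800

Iteration 1:
  x1 = (-6 - (-4)·1.0000) / (5) = -0.4000
  x2 = (8 - (1)·-0.4000) / (4) = 2.1000
Iteration 2:
  x1 = (-6 - (-4)·2.1000) / (5) = 0.4800
  x2 = (8 - (1)·0.4800) / (4) = 1.8800
Change: (0.8800, -0.2200) → max |·| = 0.8800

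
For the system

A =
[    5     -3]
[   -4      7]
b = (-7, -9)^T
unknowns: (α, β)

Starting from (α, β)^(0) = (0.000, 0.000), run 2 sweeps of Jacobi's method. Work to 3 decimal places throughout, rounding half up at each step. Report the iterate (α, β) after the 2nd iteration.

Iteration 1:
  α = (-7 - (-3)·0.000) / (5) = -1.400
  β = (-9 - (-4)·0.000) / (7) = -1.286
Iteration 2:
  α = (-7 - (-3)·-1.286) / (5) = -2.172
  β = (-9 - (-4)·-1.400) / (7) = -2.086

(-2.172, -2.086)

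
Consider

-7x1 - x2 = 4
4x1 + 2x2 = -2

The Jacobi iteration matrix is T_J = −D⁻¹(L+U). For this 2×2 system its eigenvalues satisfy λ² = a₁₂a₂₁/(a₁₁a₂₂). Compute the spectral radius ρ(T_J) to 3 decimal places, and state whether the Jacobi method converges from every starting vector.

a₁₂a₂₁/(a₁₁a₂₂) = (-1)·(4) / ((-7)·(2)) = 0.285714
ρ = √|0.285714| = √0.285714 = 0.535
ρ < 1, so Jacobi converges

0.535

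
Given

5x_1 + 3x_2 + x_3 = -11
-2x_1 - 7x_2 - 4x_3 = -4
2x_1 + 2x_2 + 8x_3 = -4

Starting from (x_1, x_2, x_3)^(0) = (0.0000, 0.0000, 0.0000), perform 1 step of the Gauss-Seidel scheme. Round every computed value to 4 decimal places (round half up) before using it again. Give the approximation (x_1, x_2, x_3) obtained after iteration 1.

(-2.2000, 1.2000, -0.2500)

Iteration 1:
  x_1 = (-11 - (3)·0.0000 - (1)·0.0000) / (5) = -2.2000
  x_2 = (-4 - (-2)·-2.2000 - (-4)·0.0000) / (-7) = 1.2000
  x_3 = (-4 - (2)·-2.2000 - (2)·1.2000) / (8) = -0.2500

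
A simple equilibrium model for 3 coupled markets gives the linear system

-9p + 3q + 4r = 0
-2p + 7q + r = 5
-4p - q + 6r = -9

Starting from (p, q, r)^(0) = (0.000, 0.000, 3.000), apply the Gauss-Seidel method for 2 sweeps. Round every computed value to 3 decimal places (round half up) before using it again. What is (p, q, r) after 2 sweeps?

Iteration 1:
  p = (0 - (3)·0.000 - (4)·3.000) / (-9) = 1.333
  q = (5 - (-2)·1.333 - (1)·3.000) / (7) = 0.667
  r = (-9 - (-4)·1.333 - (-1)·0.667) / (6) = -0.500
Iteration 2:
  p = (0 - (3)·0.667 - (4)·-0.500) / (-9) = 0.000
  q = (5 - (-2)·0.000 - (1)·-0.500) / (7) = 0.786
  r = (-9 - (-4)·0.000 - (-1)·0.786) / (6) = -1.369

(0.000, 0.786, -1.369)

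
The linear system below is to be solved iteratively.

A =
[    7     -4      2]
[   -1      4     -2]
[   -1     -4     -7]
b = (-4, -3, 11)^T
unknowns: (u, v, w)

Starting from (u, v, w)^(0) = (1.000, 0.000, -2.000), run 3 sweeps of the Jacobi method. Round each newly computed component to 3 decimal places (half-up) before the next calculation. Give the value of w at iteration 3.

Iteration 1:
  u = (-4 - (-4)·0.000 - (2)·-2.000) / (7) = 0.000
  v = (-3 - (-1)·1.000 - (-2)·-2.000) / (4) = -1.500
  w = (11 - (-1)·1.000 - (-4)·0.000) / (-7) = -1.714
Iteration 2:
  u = (-4 - (-4)·-1.500 - (2)·-1.714) / (7) = -0.939
  v = (-3 - (-1)·0.000 - (-2)·-1.714) / (4) = -1.607
  w = (11 - (-1)·0.000 - (-4)·-1.500) / (-7) = -0.714
Iteration 3:
  u = (-4 - (-4)·-1.607 - (2)·-0.714) / (7) = -1.286
  v = (-3 - (-1)·-0.939 - (-2)·-0.714) / (4) = -1.342
  w = (11 - (-1)·-0.939 - (-4)·-1.607) / (-7) = -0.519

-0.519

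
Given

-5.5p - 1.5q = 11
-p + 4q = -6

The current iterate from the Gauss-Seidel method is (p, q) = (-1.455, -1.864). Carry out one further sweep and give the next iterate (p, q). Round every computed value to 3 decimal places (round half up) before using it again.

One sweep:
  p = (11 - (-1.5)·-1.864) / (-5.5) = -1.492
  q = (-6 - (-1)·-1.492) / (4) = -1.873

(-1.492, -1.873)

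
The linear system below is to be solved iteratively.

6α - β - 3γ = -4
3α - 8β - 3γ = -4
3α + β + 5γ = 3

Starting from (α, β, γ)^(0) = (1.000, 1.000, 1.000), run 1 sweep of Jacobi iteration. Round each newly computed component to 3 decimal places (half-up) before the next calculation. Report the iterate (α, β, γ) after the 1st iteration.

Iteration 1:
  α = (-4 - (-1)·1.000 - (-3)·1.000) / (6) = 0.000
  β = (-4 - (3)·1.000 - (-3)·1.000) / (-8) = 0.500
  γ = (3 - (3)·1.000 - (1)·1.000) / (5) = -0.200

(0.000, 0.500, -0.200)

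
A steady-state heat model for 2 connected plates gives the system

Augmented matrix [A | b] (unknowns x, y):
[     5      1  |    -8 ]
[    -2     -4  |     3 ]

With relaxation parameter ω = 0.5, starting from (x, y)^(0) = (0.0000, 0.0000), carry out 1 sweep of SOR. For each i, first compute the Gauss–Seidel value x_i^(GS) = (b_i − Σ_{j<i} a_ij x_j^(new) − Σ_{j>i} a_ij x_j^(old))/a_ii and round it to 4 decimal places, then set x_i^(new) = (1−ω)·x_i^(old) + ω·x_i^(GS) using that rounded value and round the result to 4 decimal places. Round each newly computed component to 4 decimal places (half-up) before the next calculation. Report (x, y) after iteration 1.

(-0.8000, -0.1750)

Iteration 1:
  x: GS value = (-8 - (1)·0.0000) / (5) = -1.6000;  x ← (1−ω)·0.0000 + ω·-1.6000 = -0.8000
  y: GS value = (3 - (-2)·-0.8000) / (-4) = -0.3500;  y ← (1−ω)·0.0000 + ω·-0.3500 = -0.1750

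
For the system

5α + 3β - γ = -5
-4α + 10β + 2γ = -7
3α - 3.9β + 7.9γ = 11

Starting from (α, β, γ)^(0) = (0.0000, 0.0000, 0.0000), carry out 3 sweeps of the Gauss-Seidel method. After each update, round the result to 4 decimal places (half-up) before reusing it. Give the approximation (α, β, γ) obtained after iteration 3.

(-0.2214, -0.9771, 0.9941)

Iteration 1:
  α = (-5 - (3)·0.0000 - (-1)·0.0000) / (5) = -1.0000
  β = (-7 - (-4)·-1.0000 - (2)·0.0000) / (10) = -1.1000
  γ = (11 - (3)·-1.0000 - (-3.9)·-1.1000) / (7.9) = 1.2291
Iteration 2:
  α = (-5 - (3)·-1.1000 - (-1)·1.2291) / (5) = -0.0942
  β = (-7 - (-4)·-0.0942 - (2)·1.2291) / (10) = -0.9835
  γ = (11 - (3)·-0.0942 - (-3.9)·-0.9835) / (7.9) = 0.9427
Iteration 3:
  α = (-5 - (3)·-0.9835 - (-1)·0.9427) / (5) = -0.2214
  β = (-7 - (-4)·-0.2214 - (2)·0.9427) / (10) = -0.9771
  γ = (11 - (3)·-0.2214 - (-3.9)·-0.9771) / (7.9) = 0.9941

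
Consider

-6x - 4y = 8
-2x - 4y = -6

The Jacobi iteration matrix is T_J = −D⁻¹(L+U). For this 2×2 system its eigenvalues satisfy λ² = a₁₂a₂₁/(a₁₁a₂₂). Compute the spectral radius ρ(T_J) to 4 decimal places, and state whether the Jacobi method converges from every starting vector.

0.5774

a₁₂a₂₁/(a₁₁a₂₂) = (-4)·(-2) / ((-6)·(-4)) = 0.333333
ρ = √|0.333333| = √0.333333 = 0.5774
ρ < 1, so Jacobi converges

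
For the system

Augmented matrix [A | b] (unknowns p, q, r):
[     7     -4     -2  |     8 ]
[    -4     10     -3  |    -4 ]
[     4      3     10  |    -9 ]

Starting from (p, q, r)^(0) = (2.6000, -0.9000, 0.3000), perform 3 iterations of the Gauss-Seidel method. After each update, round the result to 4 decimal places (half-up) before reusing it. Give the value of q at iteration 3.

-0.4925

Iteration 1:
  p = (8 - (-4)·-0.9000 - (-2)·0.3000) / (7) = 0.7143
  q = (-4 - (-4)·0.7143 - (-3)·0.3000) / (10) = -0.0243
  r = (-9 - (4)·0.7143 - (3)·-0.0243) / (10) = -1.1784
Iteration 2:
  p = (8 - (-4)·-0.0243 - (-2)·-1.1784) / (7) = 0.7923
  q = (-4 - (-4)·0.7923 - (-3)·-1.1784) / (10) = -0.4366
  r = (-9 - (4)·0.7923 - (3)·-0.4366) / (10) = -1.0859
Iteration 3:
  p = (8 - (-4)·-0.4366 - (-2)·-1.0859) / (7) = 0.5831
  q = (-4 - (-4)·0.5831 - (-3)·-1.0859) / (10) = -0.4925
  r = (-9 - (4)·0.5831 - (3)·-0.4925) / (10) = -0.9855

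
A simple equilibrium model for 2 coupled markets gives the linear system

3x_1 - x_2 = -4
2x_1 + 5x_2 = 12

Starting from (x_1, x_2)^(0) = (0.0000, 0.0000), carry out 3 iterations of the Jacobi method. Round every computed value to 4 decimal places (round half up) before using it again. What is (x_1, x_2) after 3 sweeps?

Iteration 1:
  x_1 = (-4 - (-1)·0.0000) / (3) = -1.3333
  x_2 = (12 - (2)·0.0000) / (5) = 2.4000
Iteration 2:
  x_1 = (-4 - (-1)·2.4000) / (3) = -0.5333
  x_2 = (12 - (2)·-1.3333) / (5) = 2.9333
Iteration 3:
  x_1 = (-4 - (-1)·2.9333) / (3) = -0.3556
  x_2 = (12 - (2)·-0.5333) / (5) = 2.6133

(-0.3556, 2.6133)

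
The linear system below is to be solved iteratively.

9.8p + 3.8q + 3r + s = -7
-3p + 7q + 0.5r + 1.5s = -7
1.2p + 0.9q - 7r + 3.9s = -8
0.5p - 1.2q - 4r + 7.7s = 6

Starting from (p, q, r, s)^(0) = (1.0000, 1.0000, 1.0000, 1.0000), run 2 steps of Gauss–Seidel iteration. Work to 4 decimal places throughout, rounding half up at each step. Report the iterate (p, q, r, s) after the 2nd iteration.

(-0.4519, -1.5351, 1.5341, 1.3663)

Iteration 1:
  p = (-7 - (3.8)·1.0000 - (3)·1.0000 - (1)·1.0000) / (9.8) = -1.5102
  q = (-7 - (-3)·-1.5102 - (0.5)·1.0000 - (1.5)·1.0000) / (7) = -1.9329
  r = (-8 - (1.2)·-1.5102 - (0.9)·-1.9329 - (3.9)·1.0000) / (-7) = 1.1926
  s = (6 - (0.5)·-1.5102 - (-1.2)·-1.9329 - (-4)·1.1926) / (7.7) = 1.1956
Iteration 2:
  p = (-7 - (3.8)·-1.9329 - (3)·1.1926 - (1)·1.1956) / (9.8) = -0.4519
  q = (-7 - (-3)·-0.4519 - (0.5)·1.1926 - (1.5)·1.1956) / (7) = -1.5351
  r = (-8 - (1.2)·-0.4519 - (0.9)·-1.5351 - (3.9)·1.1956) / (-7) = 1.5341
  s = (6 - (0.5)·-0.4519 - (-1.2)·-1.5351 - (-4)·1.5341) / (7.7) = 1.3663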